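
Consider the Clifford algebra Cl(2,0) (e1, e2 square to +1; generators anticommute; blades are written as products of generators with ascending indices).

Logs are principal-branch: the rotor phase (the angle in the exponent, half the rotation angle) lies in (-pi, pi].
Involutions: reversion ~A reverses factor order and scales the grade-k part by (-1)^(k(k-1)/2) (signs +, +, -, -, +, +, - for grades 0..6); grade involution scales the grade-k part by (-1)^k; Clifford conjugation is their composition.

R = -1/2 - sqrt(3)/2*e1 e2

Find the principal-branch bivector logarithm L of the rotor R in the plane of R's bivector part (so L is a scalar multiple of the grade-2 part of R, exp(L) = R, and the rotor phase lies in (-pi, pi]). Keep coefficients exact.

The scalar part of R is -1/2, and that scalar determines the rotor phase on the principal branch; recovering the unit plane as bivector-part over sine of the phase gives L = phase * plane.
Concretely: cos(phase) = -1/2 gives phase = ±2*pi/3, and since phase/sin(phase) is even the sign is immaterial: L = (phase/sin(phase)) * <R>_2 = (4*sqrt(3)*pi/9) * <R>_2.
Answer: -2*pi/3*e1 e2


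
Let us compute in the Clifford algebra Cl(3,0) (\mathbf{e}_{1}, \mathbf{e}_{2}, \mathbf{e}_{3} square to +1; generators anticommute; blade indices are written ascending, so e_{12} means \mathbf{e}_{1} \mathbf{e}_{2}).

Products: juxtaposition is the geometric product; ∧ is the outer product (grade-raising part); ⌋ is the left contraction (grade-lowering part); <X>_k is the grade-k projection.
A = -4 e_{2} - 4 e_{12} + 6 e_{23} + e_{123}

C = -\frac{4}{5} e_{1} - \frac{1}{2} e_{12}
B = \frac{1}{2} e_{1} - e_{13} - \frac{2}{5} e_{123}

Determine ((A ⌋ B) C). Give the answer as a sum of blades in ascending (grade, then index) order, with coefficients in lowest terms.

step 1: \frac{2}{5} + \frac{12}{5} e_{1} - \frac{8}{5} e_{3} - \frac{8}{5} e_{13}
step 2: -\frac{48}{25} - \frac{8}{25} e_{1} - \frac{6}{5} e_{2} - \frac{32}{25} e_{3} - \frac{1}{5} e_{12} - \frac{32}{25} e_{13} + \frac{4}{5} e_{23} + \frac{4}{5} e_{123}
Answer: -\frac{48}{25} - \frac{8}{25} e_{1} - \frac{6}{5} e_{2} - \frac{32}{25} e_{3} - \frac{1}{5} e_{12} - \frac{32}{25} e_{13} + \frac{4}{5} e_{23} + \frac{4}{5} e_{123}


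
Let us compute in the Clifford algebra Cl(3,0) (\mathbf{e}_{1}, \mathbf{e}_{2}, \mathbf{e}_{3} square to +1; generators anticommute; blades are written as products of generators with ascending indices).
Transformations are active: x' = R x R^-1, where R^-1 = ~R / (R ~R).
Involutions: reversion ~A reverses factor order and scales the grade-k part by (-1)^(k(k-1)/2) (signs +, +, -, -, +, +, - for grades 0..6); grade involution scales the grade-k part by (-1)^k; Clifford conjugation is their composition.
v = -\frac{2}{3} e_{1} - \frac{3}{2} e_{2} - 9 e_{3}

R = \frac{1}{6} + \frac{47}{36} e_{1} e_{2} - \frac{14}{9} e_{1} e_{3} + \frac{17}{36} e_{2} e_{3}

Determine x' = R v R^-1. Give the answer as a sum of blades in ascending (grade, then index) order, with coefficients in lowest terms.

~R = \frac{1}{6} - \frac{47}{36} e_{1} e_{2} + \frac{14}{9} e_{1} e_{3} - \frac{17}{36} e_{2} e_{3}, and R ~R = \frac{35}{8}, so R^-1 = ~R / (\frac{35}{8}).
R v = \frac{859}{72} e_{1} - \frac{98}{27} e_{2} - \frac{395}{216} e_{3} - \frac{1555}{108} e_{1} e_{2} e_{3}
Answer: -\frac{1862}{1215} e_{1} - \frac{21907}{2430} e_{2} + \frac{65}{243} e_{3}


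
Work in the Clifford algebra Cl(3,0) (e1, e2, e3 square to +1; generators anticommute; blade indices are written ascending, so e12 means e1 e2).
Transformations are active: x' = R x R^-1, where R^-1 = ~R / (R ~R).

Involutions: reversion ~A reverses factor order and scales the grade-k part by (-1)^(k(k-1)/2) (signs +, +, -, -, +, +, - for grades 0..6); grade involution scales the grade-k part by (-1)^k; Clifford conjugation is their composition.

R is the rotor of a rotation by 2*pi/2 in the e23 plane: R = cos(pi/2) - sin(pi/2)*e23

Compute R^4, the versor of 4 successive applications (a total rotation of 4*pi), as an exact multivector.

Half-angle bookkeeping: 4 applications in e23 add up to rotor phase 4*pi/2 = 2*pi, so R^4 = cos(2*pi) - sin(2*pi)*e23.
cos(2*pi) = 1 and sin(2*pi) = 0, so R^4 = 1. The total rotation 4*pi is 2 full turns, so every vector returns to itself, yet the rotor is +1, back on the identity sheet (an even number of 2*pi turns).
Answer: 1


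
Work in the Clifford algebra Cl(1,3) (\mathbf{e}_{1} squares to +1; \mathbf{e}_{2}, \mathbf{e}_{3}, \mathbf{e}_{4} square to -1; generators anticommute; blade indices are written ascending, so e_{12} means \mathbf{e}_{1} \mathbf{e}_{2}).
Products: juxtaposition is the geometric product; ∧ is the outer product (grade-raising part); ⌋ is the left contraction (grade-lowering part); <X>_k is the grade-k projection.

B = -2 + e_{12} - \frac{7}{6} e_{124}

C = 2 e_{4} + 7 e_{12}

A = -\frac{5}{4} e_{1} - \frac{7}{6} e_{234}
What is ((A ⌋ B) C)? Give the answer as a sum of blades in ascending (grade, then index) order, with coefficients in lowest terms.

step 1: -\frac{5}{4} e_{2} + \frac{35}{24} e_{24}
step 2: -\frac{35}{4} e_{1} - \frac{35}{12} e_{2} + \frac{245}{24} e_{14} - \frac{5}{2} e_{24}
Answer: -\frac{35}{4} e_{1} - \frac{35}{12} e_{2} + \frac{245}{24} e_{14} - \frac{5}{2} e_{24}


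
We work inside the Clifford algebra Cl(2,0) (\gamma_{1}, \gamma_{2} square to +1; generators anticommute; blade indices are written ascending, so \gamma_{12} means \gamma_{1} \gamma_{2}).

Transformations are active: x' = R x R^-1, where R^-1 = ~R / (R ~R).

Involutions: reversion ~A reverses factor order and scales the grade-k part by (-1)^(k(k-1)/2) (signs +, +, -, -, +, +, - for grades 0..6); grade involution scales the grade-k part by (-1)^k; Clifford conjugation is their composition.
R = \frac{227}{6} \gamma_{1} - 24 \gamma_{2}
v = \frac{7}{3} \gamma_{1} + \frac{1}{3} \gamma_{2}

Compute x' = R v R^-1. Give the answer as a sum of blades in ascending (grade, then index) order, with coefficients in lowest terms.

~R = \frac{227}{6} \gamma_{1} - 24 \gamma_{2}, and R ~R = \frac{72265}{36}, so R^-1 = ~R / (\frac{72265}{36}).
R v = \frac{1445}{18} + \frac{1235}{18} \gamma_{12}
Answer: \frac{30035}{43359} \gamma_{1} - \frac{97685}{43359} \gamma_{2}


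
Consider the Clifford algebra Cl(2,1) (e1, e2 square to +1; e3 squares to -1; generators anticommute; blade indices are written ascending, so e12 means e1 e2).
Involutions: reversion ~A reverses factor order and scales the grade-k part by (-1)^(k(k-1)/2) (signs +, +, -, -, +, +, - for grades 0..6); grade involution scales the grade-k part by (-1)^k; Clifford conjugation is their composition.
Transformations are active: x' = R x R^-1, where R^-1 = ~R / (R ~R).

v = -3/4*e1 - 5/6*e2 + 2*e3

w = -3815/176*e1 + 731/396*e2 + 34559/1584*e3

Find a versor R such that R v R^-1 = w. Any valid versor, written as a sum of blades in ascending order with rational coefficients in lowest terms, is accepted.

The midline construction: v and w both square to -395/144, so reflecting in their sum -3947/176*e1 + 401/396*e2 + 37727/1584*e3 exchanges them.
Answer: -3947/176*e1 + 401/396*e2 + 37727/1584*e3


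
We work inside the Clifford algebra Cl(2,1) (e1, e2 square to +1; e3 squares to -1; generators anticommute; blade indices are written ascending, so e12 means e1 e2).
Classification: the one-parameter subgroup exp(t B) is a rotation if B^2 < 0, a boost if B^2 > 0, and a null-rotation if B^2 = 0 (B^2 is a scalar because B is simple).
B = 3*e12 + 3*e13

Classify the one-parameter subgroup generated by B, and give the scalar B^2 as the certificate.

B^2 term by term: the squares give (3)^2*(e12)^2 + (3)^2*(e13)^2 = 9*(-1) + 9*(+1) = 0 (each basis 2-blade squares to minus the product of its generators' squares); cross terms between blades sharing an index anticommute and cancel. So B^2 = 0.
Answer: null-rotation, certificate B^2 = 0. No conjugation can change B^2 = 0; the sign gives the class.


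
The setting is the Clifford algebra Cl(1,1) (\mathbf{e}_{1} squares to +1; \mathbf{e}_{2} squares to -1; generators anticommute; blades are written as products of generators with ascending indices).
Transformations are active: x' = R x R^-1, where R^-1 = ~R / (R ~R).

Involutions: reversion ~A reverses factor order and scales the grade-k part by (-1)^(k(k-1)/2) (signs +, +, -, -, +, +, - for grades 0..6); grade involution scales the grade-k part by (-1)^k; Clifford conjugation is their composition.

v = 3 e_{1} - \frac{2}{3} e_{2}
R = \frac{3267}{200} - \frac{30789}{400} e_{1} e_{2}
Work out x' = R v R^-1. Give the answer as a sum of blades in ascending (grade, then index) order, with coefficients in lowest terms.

~R = \frac{3267}{200} + \frac{30789}{400} e_{1} e_{2}, and R ~R = -\frac{181053873}{32000}, so R^-1 = ~R / (-\frac{181053873}{32000}).
R v = -\frac{231}{100} e_{1} + \frac{88011}{400} e_{2}
Answer: -\frac{39409}{13195} e_{1} - \frac{23902}{39585} e_{2}


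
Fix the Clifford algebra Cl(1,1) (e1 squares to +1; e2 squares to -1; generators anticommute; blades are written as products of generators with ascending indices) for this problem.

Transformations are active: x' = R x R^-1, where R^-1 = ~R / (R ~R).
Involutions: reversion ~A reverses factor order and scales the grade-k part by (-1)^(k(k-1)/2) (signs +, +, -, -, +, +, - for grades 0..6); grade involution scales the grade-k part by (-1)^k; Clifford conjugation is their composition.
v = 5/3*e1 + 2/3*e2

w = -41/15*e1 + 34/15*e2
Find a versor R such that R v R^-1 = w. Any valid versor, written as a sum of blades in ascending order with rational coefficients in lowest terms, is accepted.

Why this works: both vectors square to 7/3, so q(v) = q(w) and R = v + w = -16/15*e1 + 44/15*e2 carries v to w — its own direction survives, the complement (v - w)/2 flips.
Answer: -16/15*e1 + 44/15*e2


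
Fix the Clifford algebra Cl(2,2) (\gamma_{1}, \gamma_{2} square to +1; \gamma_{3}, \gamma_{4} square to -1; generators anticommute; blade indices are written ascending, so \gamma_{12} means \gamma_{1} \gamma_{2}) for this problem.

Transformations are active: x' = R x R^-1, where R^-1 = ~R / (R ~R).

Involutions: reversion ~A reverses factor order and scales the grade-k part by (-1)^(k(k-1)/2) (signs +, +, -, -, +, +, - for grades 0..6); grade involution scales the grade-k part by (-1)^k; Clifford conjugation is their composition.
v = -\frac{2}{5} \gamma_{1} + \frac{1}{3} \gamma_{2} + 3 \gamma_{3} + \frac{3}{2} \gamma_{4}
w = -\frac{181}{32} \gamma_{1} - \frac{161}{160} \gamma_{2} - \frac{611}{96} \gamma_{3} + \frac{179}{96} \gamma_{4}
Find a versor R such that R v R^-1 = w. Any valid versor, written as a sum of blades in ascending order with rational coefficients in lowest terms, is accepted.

A norm check does it: q(v) = q(w) = -\frac{9881}{900}, hence R = v + w = -\frac{969}{160} \gamma_{1} - \frac{323}{480} \gamma_{2} - \frac{323}{96} \gamma_{3} + \frac{323}{96} \gamma_{4} realises the map — parallel part kept, (v - w)/2 negated, v carried to w.
Answer: -\frac{969}{160} \gamma_{1} - \frac{323}{480} \gamma_{2} - \frac{323}{96} \gamma_{3} + \frac{323}{96} \gamma_{4}


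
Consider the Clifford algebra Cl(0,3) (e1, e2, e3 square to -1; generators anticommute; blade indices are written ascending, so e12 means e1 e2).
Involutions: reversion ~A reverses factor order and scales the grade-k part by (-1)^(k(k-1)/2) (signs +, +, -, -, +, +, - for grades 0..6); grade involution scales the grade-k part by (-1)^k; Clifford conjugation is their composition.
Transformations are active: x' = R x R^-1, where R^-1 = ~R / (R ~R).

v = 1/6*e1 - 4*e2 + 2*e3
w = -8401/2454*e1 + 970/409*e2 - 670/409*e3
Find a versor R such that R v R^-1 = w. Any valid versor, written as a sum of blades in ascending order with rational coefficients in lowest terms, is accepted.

Take R = v + w = -1332/409*e1 - 666/409*e2 + 148/409*e3. Because q(v) = q(w) = -721/36, conjugation by R sends v exactly to w.
Answer: -1332/409*e1 - 666/409*e2 + 148/409*e3


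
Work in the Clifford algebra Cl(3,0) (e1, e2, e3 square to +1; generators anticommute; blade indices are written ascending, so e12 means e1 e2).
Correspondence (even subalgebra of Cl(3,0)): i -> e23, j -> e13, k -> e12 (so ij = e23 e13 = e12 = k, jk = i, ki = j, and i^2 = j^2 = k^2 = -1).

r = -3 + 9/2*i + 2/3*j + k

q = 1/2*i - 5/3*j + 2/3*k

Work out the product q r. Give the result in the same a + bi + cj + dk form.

In blades: q = 2/3*e12 - 5/3*e13 + 1/2*e23, r = -3 + e12 + 2/3*e13 + 9/2*e23.
Distribute q over r term by term (generator squares from the signature, products reordered to ascending indices): (2/3*e12)*r = -2/3 - 2*e12 + 3*e13 - 4/9*e23; (-5/3*e13)*r = 10/9 + 15/2*e12 + 5*e13 - 5/3*e23; (1/2*e23)*r = -9/4 + 1/3*e12 - 1/2*e13 - 3/2*e23.
Sum: -65/36 + 35/6*e12 + 15/2*e13 - 65/18*e23; translating back through the correspondence:
Answer: -65/36 - 65/18*i + 15/2*j + 35/6*k


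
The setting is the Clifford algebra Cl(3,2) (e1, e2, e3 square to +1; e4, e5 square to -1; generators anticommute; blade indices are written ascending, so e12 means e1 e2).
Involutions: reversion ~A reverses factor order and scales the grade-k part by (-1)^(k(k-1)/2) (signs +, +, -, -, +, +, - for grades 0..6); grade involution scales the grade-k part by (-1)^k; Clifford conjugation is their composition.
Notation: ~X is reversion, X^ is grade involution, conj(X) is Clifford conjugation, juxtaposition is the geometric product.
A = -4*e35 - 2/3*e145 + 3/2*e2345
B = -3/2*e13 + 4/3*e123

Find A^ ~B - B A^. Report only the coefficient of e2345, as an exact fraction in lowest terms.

first term: 6*e15 - 16/3*e125 + 2*e145 + e345 + 9/4*e1245 - 8/9*e2345
second term: 6*e15 - 16/3*e125 - 2*e145 + e345 + 9/4*e1245 + 8/9*e2345
Answer: -16/9


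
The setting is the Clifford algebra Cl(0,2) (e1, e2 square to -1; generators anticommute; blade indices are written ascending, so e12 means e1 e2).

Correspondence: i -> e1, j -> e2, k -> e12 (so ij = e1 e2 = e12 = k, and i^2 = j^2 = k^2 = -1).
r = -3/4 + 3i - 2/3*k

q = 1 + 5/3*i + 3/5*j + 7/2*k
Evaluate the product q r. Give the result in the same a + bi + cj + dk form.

In blades: q = 1 + 5/3*e1 + 3/5*e2 + 7/2*e12, r = -3/4 + 3*e1 - 2/3*e12.
Distribute q over r term by term (generator squares from the signature, products reordered to ascending indices): (1)*r = -3/4 + 3*e1 - 2/3*e12; (5/3*e1)*r = -5 - 5/4*e1 + 10/9*e2; (3/5*e2)*r = -2/5*e1 - 9/20*e2 - 9/5*e12; (7/2*e12)*r = 7/3 + 21/2*e2 - 21/8*e12.
Sum: -41/12 + 27/20*e1 + 2009/180*e2 - 611/120*e12; translating back through the correspondence:
Answer: -41/12 + 27/20*i + 2009/180*j - 611/120*k


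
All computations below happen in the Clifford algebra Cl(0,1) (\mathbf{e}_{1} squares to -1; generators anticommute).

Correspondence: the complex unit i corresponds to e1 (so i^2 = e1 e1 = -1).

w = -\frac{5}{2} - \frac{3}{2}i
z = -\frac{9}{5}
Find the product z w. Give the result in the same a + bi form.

In blades: z = -\frac{9}{5}, w = -\frac{5}{2} - \frac{3}{2} e_{1}.
Distribute z over w term by term (generator squares from the signature, products reordered to ascending indices): (-\frac{9}{5})*w = \frac{9}{2} + \frac{27}{10} e_{1}.
Sum: \frac{9}{2} + \frac{27}{10} e_{1}; translating back through the correspondence:
Answer: \frac{9}{2} + \frac{27}{10}i


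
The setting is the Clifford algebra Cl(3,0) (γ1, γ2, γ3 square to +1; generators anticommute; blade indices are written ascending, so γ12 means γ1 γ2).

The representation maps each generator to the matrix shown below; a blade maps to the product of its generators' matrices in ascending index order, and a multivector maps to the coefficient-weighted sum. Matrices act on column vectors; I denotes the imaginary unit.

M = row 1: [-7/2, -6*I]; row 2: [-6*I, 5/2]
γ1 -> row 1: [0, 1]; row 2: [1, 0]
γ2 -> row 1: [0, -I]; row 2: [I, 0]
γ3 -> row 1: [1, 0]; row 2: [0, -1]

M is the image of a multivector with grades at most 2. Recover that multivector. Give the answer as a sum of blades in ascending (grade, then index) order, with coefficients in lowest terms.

Method: 1, rho(γ1), rho(γ2), rho(γ3) form a trace-orthogonal basis of the 2x2 complex matrices (tr(X Y) = 2 if X = Y, else 0), so M = m0*1 + m1*rho(γ1) + m2*rho(γ2) + m3*rho(γ3) with m0 = tr(M)/2 = -1/2, m1 = tr(M rho(γ1))/2 = -6*I, m2 = tr(M rho(γ2))/2 = 0, m3 = tr(M rho(γ3))/2 = -3.
Multiplying table entries, the bivector images are rho(γ12) = I*rho(γ3), rho(γ13) = -I*rho(γ2), rho(γ23) = I*rho(γ1); with real blade coefficients the real parts of m0..m3 are the coefficients of 1, γ1, γ2, γ3 and the imaginary parts give the bivectors (γ23: Im m1, γ13: -Im m2, γ12: Im m3).
Answer: -1/2 - 3*γ3 - 6*γ23


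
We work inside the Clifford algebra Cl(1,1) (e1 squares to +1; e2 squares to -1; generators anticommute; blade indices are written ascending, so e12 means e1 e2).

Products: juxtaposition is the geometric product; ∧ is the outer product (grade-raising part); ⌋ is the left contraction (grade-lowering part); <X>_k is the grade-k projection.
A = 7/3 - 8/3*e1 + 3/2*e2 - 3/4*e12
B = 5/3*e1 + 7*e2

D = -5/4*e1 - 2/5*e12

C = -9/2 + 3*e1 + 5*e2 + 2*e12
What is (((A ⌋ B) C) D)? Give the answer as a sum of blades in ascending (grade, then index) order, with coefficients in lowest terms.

step 1: -269/18 + 35/9*e1 + 49/3*e2
step 2: -11/4 - 89/3*e1 - 1264/9*e2 - 535/9*e12
step 3: 2191/36 + 42923/720*e1 - 11239/180*e2 - 15701/90*e12
Answer: 2191/36 + 42923/720*e1 - 11239/180*e2 - 15701/90*e12


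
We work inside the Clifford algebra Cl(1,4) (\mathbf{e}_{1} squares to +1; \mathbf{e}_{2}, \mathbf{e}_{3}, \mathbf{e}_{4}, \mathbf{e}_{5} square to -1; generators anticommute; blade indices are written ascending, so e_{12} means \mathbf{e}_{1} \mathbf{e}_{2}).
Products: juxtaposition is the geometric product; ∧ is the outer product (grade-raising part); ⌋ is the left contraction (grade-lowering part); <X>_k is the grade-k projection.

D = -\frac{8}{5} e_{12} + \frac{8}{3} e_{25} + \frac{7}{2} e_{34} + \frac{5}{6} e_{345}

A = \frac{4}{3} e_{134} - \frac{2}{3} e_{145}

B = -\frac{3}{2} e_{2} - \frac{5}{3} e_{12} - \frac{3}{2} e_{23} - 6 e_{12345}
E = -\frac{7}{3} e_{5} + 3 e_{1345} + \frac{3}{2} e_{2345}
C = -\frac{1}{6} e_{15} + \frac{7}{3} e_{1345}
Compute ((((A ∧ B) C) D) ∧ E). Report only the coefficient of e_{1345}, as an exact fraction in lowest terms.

step 1: -2 e_{1234} + e_{1245} + e_{12345}
step 2: \frac{7}{3} e_{2} + \frac{7}{3} e_{23} - \frac{1}{6} e_{24} - \frac{14}{3} e_{25} + \frac{1}{6} e_{234} - \frac{1}{3} e_{2345}
step 3: \frac{112}{9} - \frac{56}{15} e_{1} - \frac{31}{36} e_{2} - \frac{56}{9} e_{5} - \frac{56}{15} e_{13} + \frac{4}{15} e_{14} + \frac{112}{15} e_{15} - \frac{7}{12} e_{23} - \frac{49}{6} e_{24} + \frac{37}{36} e_{25} + \frac{8}{9} e_{34} + \frac{56}{9} e_{35} - \frac{4}{9} e_{45} - \frac{4}{15} e_{134} + \frac{217}{18} e_{234} - \frac{5}{36} e_{235} - \frac{35}{18} e_{245} - \frac{4}{9} e_{345} + \frac{8}{15} e_{1345} - \frac{259}{18} e_{2345}
step 4: -\frac{784}{27} e_{5} + \frac{392}{45} e_{15} + \frac{217}{108} e_{25} + \frac{392}{45} e_{135} - \frac{28}{45} e_{145} + \frac{49}{36} e_{235} + \frac{343}{18} e_{245} - \frac{56}{27} e_{345} + \frac{1708}{45} e_{1345} - \frac{511}{54} e_{2345} - \frac{181}{60} e_{12345}
Answer: \frac{1708}{45}


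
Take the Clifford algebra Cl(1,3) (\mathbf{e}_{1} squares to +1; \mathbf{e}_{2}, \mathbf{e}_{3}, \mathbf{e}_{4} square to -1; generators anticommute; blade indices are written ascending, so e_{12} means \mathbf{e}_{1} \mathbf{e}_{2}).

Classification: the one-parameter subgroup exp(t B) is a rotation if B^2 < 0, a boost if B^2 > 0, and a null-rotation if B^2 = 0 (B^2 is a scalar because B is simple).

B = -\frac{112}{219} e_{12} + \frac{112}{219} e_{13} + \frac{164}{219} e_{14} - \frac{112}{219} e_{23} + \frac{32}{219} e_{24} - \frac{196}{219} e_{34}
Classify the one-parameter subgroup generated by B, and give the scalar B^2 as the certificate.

B^2 term by term: the squares give (-\frac{112}{219})^2*(e_{12})^2 + (\frac{112}{219})^2*(e_{13})^2 + (\frac{164}{219})^2*(e_{14})^2 + (-\frac{112}{219})^2*(e_{23})^2 + (\frac{32}{219})^2*(e_{24})^2 + (-\frac{196}{219})^2*(e_{34})^2 = \frac{12544}{47961}*(+1) + \frac{12544}{47961}*(+1) + \frac{26896}{47961}*(+1) + \frac{12544}{47961}*(-1) + \frac{1024}{47961}*(-1) + \frac{38416}{47961}*(-1) = 0 (each basis 2-blade squares to minus the product of its generators' squares); cross terms between blades sharing an index anticommute and cancel; the commuting (index-disjoint) pairs give grade-4 terms 2*c*c'*(blade product), which cancel blade by blade — e_{1234}: \frac{43904}{47961} - \frac{7168}{47961} - \frac{36736}{47961} = 0 — confirming B is simple. So B^2 = 0.
Answer: null-rotation, certificate B^2 = 0. No conjugation can change B^2 = 0; the sign gives the class.


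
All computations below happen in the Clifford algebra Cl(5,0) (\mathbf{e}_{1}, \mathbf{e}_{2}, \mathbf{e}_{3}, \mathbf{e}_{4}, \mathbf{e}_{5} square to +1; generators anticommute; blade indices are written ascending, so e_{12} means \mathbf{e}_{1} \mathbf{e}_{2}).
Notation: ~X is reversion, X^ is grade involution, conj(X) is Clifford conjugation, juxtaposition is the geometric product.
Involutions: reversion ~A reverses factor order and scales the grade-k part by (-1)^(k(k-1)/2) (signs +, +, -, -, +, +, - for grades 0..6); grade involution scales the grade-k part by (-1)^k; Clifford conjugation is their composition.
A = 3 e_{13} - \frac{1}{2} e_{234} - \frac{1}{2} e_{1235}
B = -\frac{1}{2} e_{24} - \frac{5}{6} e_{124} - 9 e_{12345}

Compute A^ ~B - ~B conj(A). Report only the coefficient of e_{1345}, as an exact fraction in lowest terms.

first term: \frac{1}{4} e_{3} - \frac{9}{2} e_{4} - \frac{5}{12} e_{13} - \frac{9}{2} e_{15} + \frac{5}{2} e_{234} - 27 e_{245} - \frac{5}{12} e_{345} - \frac{3}{2} e_{1234} + \frac{1}{4} e_{1345}
second term: -\frac{1}{4} e_{3} - \frac{9}{2} e_{4} - \frac{5}{12} e_{13} + \frac{9}{2} e_{15} + \frac{5}{2} e_{234} + 27 e_{245} - \frac{5}{12} e_{345} + \frac{3}{2} e_{1234} - \frac{1}{4} e_{1345}
Answer: \frac{1}{2}


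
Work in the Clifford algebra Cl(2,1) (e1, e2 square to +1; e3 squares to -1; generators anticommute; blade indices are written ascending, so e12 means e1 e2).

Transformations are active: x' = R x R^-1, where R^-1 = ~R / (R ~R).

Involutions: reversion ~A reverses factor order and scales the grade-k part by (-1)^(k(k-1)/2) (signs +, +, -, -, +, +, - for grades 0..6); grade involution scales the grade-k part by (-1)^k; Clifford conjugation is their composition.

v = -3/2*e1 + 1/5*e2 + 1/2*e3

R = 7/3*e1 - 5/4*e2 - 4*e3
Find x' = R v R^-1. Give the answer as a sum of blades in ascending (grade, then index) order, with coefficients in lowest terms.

~R = 7/3*e1 - 5/4*e2 - 4*e3, and R ~R = -1295/144, so R^-1 = ~R / (-1295/144).
R v = -7/4 - 169/120*e12 - 29/6*e13 + 7/40*e23
Answer: 891/370*e1 - 127/185*e2 - 761/370*e3


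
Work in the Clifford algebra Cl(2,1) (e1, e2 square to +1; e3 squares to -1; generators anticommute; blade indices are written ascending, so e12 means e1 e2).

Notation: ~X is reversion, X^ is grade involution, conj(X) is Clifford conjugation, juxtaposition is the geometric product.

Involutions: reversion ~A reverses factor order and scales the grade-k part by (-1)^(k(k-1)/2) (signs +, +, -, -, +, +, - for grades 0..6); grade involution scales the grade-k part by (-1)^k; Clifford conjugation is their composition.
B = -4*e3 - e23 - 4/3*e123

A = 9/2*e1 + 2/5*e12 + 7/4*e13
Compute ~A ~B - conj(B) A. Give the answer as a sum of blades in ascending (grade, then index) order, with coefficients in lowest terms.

first term: -7*e1 + 7/3*e2 + 8/15*e3 - 7/4*e12 - 92/5*e13 + 6*e23 + 61/10*e123
second term: 7*e1 + 7/3*e2 + 8/15*e3 - 7/4*e12 - 92/5*e13 - 6*e23 + 61/10*e123
Answer: -14*e1 + 12*e23


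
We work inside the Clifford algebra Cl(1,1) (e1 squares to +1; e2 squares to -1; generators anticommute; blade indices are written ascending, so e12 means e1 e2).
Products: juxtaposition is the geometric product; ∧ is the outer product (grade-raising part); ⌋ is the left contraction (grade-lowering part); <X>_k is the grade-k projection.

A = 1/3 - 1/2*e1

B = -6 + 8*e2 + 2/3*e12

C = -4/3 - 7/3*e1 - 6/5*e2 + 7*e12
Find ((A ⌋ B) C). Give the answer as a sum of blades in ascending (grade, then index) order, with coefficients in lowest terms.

step 1: -2 + 7/3*e2 + 2/9*e12
step 2: 316/45 + 319/15*e1 - 26/135*e2 - 239/27*e12
Answer: 316/45 + 319/15*e1 - 26/135*e2 - 239/27*e12


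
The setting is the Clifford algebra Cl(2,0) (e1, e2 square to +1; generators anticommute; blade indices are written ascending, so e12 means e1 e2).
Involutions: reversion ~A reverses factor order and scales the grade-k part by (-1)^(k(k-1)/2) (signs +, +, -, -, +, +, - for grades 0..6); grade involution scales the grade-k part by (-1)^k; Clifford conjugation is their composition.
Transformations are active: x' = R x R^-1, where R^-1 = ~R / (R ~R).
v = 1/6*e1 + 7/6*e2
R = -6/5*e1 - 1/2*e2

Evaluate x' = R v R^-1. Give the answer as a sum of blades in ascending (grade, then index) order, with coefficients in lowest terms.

~R = -6/5*e1 - 1/2*e2, and R ~R = 169/100, so R^-1 = ~R / (169/100).
R v = -47/60 - 79/60*e12
Answer: 959/1014*e1 - 713/1014*e2


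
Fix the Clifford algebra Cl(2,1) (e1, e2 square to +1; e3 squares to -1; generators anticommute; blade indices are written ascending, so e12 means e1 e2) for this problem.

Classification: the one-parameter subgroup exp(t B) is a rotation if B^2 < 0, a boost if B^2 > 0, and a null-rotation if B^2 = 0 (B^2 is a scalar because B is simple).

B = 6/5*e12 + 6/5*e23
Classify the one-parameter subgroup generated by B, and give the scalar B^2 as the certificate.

B^2 term by term: the squares give (6/5)^2*(e12)^2 + (6/5)^2*(e23)^2 = 36/25*(-1) + 36/25*(+1) = 0 (each basis 2-blade squares to minus the product of its generators' squares); cross terms between blades sharing an index anticommute and cancel. So B^2 = 0.
Answer: null-rotation, certificate B^2 = 0. Key observation: B^2 = 0 is a conjugation invariant, so its sign decides the class regardless of the surface form of B.


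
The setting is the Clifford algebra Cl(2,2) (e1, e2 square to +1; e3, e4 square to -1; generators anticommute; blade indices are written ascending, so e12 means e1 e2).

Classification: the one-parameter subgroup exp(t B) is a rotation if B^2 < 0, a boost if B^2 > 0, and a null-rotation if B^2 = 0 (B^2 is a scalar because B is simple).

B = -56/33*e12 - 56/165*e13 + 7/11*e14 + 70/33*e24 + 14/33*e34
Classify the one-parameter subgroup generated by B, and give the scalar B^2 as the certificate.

B^2 term by term: the squares give (-56/33)^2*(e12)^2 + (-56/165)^2*(e13)^2 + (7/11)^2*(e14)^2 + (70/33)^2*(e24)^2 + (14/33)^2*(e34)^2 = 3136/1089*(-1) + 3136/27225*(+1) + 49/121*(+1) + 4900/1089*(+1) + 196/1089*(-1) = 49/25 (each basis 2-blade squares to minus the product of its generators' squares); cross terms between blades sharing an index anticommute and cancel; the commuting (index-disjoint) pairs give grade-4 terms 2*c*c'*(blade product), which cancel blade by blade — e1234: -1568/1089 + 1568/1089 = 0 — confirming B is simple. So B^2 = 49/25.
Answer: boost, certificate B^2 = 49/25. Certificate logic: 49/25 is a conjugation-invariant scalar, so its sign fixes rotation versus boost versus null-rotation outright.


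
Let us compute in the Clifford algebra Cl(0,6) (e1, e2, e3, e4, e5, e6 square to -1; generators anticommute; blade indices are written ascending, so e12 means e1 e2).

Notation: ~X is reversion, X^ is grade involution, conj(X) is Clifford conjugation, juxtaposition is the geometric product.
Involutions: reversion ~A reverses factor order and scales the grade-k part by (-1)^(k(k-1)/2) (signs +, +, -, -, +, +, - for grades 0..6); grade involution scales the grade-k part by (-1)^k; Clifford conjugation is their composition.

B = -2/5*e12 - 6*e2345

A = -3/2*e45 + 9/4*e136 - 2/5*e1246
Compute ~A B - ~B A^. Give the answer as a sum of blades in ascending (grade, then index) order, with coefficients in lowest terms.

first term: 9*e23 - 4/25*e46 - 9/10*e236 - 3/5*e1245 + 12/5*e1356 + 27/2*e12456
second term: -9*e23 + 4/25*e46 - 9/10*e236 - 3/5*e1245 + 12/5*e1356 - 27/2*e12456
Answer: 18*e23 - 8/25*e46 + 27*e12456


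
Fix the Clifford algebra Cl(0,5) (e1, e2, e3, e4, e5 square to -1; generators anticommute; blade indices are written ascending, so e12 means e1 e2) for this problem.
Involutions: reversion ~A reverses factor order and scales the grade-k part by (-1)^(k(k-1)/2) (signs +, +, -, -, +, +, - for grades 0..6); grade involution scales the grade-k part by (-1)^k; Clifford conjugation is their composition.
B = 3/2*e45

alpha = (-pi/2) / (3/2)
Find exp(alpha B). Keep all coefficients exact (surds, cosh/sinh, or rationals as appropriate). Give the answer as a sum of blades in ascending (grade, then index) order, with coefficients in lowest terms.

B^2 = (3/2)^2*(e45)^2 = 9/4*(-1) = -9/4 (a basis 2-blade squares to minus the product of its generators' squares).
B^2 = -9/4 — B^2 < 0, so the exponential closes trigonometrically: l = 3/2, alpha*l = -pi/2, so exp(alpha B) = cos(-pi/2) + (sin(-pi/2)/(3/2))*B = 0 + (-2/3)*B.
Answer: -e45


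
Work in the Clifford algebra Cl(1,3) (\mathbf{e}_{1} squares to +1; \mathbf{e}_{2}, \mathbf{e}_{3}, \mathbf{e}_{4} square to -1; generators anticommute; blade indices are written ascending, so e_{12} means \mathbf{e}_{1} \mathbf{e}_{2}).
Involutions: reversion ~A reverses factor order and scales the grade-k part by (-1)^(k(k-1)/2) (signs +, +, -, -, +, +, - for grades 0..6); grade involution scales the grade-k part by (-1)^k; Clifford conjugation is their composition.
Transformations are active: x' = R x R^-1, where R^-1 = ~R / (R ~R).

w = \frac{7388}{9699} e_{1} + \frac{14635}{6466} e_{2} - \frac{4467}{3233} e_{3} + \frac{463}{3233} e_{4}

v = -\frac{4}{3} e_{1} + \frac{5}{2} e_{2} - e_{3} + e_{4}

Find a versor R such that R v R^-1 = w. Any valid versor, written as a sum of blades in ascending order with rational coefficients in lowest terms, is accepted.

The midline construction: v and w both square to -\frac{233}{36}, so reflecting in their sum -\frac{1848}{3233} e_{1} + \frac{15400}{3233} e_{2} - \frac{7700}{3233} e_{3} + \frac{3696}{3233} e_{4} exchanges them.
Answer: -\frac{1848}{3233} e_{1} + \frac{15400}{3233} e_{2} - \frac{7700}{3233} e_{3} + \frac{3696}{3233} e_{4}


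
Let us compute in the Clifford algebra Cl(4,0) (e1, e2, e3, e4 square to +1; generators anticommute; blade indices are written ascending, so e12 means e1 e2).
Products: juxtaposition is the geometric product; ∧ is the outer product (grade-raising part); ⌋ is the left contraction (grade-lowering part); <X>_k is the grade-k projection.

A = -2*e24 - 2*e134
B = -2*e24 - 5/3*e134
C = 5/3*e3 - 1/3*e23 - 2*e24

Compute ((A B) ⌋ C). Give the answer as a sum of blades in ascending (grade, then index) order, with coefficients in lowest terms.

step 1: -22/3 + 2/3*e123
step 2: -110/9*e3 + 22/9*e23 + 44/3*e24
Answer: -110/9*e3 + 22/9*e23 + 44/3*e24


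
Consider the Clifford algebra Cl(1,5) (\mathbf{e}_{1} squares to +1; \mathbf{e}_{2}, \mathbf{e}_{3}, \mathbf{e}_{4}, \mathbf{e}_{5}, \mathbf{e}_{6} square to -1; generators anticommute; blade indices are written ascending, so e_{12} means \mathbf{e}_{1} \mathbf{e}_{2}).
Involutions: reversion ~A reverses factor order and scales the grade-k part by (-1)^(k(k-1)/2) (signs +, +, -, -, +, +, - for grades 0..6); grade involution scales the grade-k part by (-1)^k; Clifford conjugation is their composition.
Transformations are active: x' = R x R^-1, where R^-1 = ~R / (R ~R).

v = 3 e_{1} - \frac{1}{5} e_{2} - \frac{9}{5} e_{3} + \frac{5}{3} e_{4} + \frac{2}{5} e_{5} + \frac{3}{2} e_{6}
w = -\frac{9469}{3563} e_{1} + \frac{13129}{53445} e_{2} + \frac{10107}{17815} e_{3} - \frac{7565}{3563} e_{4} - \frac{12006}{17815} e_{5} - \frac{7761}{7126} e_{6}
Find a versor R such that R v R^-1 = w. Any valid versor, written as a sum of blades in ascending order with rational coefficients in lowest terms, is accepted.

Take R = v + w = \frac{1220}{3563} e_{1} + \frac{488}{10689} e_{2} - \frac{4392}{3563} e_{3} - \frac{4880}{10689} e_{4} - \frac{976}{3563} e_{5} + \frac{1464}{3563} e_{6}. Because q(v) = q(w) = \frac{479}{900}, conjugation by R sends v exactly to w.
Answer: \frac{1220}{3563} e_{1} + \frac{488}{10689} e_{2} - \frac{4392}{3563} e_{3} - \frac{4880}{10689} e_{4} - \frac{976}{3563} e_{5} + \frac{1464}{3563} e_{6}


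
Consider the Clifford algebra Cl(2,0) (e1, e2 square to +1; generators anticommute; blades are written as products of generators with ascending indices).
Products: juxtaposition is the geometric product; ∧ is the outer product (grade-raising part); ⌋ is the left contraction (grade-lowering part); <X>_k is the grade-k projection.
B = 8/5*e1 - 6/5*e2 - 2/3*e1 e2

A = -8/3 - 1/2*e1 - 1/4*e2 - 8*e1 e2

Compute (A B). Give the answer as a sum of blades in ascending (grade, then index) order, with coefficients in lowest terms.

step 1: -35/6 + 31/6*e1 + 49/3*e2 + 25/9*e1 e2
Answer: -35/6 + 31/6*e1 + 49/3*e2 + 25/9*e1 e2


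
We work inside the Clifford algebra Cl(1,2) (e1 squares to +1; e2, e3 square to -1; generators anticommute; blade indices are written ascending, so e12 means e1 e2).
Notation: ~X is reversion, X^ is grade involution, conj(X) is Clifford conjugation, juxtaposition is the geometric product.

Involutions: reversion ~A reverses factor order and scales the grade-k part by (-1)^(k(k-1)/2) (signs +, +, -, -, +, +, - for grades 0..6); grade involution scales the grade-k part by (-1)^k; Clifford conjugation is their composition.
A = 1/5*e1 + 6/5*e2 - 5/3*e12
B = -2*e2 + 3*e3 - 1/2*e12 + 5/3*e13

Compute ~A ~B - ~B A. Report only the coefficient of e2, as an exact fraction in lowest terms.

first term: 97/30 + 59/15*e1 + 1/10*e2 - 1/3*e3 - 2/5*e12 + 3/5*e13 + 287/45*e23 + 7*e123
second term: 47/30 + 41/15*e1 - 1/10*e2 + 1/3*e3 + 2/5*e12 - 3/5*e13 - 37/45*e23 - 3*e123
Answer: 1/5


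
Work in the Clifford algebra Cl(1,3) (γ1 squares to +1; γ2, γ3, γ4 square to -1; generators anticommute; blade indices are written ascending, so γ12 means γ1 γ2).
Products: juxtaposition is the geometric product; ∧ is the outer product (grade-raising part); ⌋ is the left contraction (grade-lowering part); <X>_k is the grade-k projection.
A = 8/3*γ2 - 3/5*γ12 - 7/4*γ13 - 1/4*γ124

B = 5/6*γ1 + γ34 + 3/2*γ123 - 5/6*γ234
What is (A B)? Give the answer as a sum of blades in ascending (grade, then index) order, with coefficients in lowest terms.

step 1: 25/8*γ2 + 67/120*γ3 - 20/9*γ12 + 101/24*γ13 + 7/4*γ14 - 5/24*γ24 + 187/72*γ34 - 1/4*γ123 + 35/24*γ124 - 1/2*γ134 + 8/3*γ234 - 3/5*γ1234
Answer: 25/8*γ2 + 67/120*γ3 - 20/9*γ12 + 101/24*γ13 + 7/4*γ14 - 5/24*γ24 + 187/72*γ34 - 1/4*γ123 + 35/24*γ124 - 1/2*γ134 + 8/3*γ234 - 3/5*γ1234


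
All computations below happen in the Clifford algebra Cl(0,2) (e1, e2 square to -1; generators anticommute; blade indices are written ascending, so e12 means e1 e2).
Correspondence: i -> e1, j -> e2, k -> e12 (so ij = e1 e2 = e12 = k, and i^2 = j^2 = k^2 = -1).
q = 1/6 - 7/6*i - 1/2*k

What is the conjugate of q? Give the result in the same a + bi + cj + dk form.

In blades: q = 1/6 - 7/6*e1 - 1/2*e12.
Conjugation here is Clifford conjugation: the scalar is fixed and the grade-1 and grade-2 blades all flip sign, giving 1/6 + 7/6*e1 + 1/2*e12; translating back:
Answer: 1/6 + 7/6*i + 1/2*k


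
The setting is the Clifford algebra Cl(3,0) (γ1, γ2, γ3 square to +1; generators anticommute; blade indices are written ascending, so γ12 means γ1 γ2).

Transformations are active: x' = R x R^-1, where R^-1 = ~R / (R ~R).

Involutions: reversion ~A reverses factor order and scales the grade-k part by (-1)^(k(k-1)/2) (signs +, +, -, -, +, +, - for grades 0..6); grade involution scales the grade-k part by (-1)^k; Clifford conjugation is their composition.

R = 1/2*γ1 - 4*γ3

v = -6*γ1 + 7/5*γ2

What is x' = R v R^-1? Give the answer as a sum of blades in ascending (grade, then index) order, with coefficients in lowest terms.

~R = 1/2*γ1 - 4*γ3, and R ~R = 65/4, so R^-1 = ~R / (65/4).
R v = -3 + 7/10*γ12 - 24*γ13 + 28/5*γ23
Answer: 378/65*γ1 - 7/5*γ2 + 96/65*γ3


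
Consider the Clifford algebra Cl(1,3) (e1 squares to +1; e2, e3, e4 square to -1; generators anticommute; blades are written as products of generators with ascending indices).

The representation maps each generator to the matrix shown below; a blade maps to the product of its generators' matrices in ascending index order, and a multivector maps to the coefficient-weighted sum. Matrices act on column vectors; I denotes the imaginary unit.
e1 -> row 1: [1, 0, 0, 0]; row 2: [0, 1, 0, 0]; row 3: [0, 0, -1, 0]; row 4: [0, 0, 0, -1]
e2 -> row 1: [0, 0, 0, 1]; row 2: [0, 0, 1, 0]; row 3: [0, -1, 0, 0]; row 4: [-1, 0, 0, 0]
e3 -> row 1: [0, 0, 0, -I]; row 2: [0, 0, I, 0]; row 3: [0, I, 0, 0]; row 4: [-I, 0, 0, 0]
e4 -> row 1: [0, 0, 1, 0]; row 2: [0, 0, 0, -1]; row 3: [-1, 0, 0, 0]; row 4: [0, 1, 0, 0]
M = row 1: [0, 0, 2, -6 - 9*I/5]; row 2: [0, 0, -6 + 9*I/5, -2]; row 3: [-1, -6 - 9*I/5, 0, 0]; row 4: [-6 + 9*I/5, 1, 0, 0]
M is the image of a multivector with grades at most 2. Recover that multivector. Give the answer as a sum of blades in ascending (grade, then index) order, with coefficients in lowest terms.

Method: the blade images are trace-orthogonal — tr(rho(e_A) rho(e_B)^-1) = 4 if A = B and 0 otherwise — and rho(e_A)^-1 = (e_A)^2 * rho(e_A) with (e_A)^2 = +1 or -1, so the coefficient of e_A in the preimage is (e_A)^2 * tr(M rho(e_A))/4.
Nonzero projections over blades of grade <= 2: e4: (e4)^2 = -1, tr(M rho(e4)) = -6, coefficient 3/2; e1 e2: (e1 e2)^2 = +1, tr(M rho(e1 e2)) = -24, coefficient -6; e1 e3: (e1 e3)^2 = +1, tr(M rho(e1 e3)) = 36/5, coefficient 9/5; e1 e4: (e1 e4)^2 = +1, tr(M rho(e1 e4)) = 2, coefficient 1/2. Every other blade of grade <= 2 projects to 0.
Answer: 3/2*e4 - 6*e1 e2 + 9/5*e1 e3 + 1/2*e1 e4


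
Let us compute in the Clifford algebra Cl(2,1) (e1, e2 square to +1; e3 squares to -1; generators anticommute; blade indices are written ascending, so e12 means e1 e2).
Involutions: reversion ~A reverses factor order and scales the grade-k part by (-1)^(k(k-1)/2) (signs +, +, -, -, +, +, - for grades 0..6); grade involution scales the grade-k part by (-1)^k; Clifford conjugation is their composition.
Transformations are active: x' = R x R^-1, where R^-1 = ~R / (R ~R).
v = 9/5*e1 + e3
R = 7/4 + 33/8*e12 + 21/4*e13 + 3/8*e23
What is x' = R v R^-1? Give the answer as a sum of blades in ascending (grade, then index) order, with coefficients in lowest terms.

~R = 7/4 - 33/8*e12 - 21/4*e13 - 3/8*e23, and R ~R = -61/8, so R^-1 = ~R / (-61/8).
R v = -21/10*e1 - 39/5*e2 - 77/10*e3 + 24/5*e123
Answer: -111/305*e1 - 924/305*e2 - 811/305*e3


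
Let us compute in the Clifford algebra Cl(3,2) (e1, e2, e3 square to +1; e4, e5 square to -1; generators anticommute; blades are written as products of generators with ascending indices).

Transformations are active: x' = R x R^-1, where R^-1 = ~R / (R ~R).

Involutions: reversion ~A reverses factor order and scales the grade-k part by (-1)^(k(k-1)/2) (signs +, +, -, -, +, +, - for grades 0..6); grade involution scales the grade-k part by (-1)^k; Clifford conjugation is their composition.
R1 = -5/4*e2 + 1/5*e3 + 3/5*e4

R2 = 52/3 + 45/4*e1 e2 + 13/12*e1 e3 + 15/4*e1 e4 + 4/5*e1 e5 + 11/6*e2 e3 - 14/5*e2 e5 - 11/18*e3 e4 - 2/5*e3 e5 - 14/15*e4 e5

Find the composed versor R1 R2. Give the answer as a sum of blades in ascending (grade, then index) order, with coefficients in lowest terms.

Distribute over the terms of R1 (each basis-blade product reordered to ascending indices, repeated generators contracted through their squares):
(-5/4*e2) R2 = 225/16*e1 - 65/3*e2 - 55/24*e3 + 7/2*e5 + 65/48*e1 e2 e3 + 75/16*e1 e2 e4 + e1 e2 e5 + 55/72*e2 e3 e4 + 1/2*e2 e3 e5 + 7/6*e2 e4 e5
(1/5*e3) R2 = -13/60*e1 - 11/30*e2 + 52/15*e3 - 11/90*e4 - 2/25*e5 + 9/4*e1 e2 e3 - 3/4*e1 e3 e4 - 4/25*e1 e3 e5 + 14/25*e2 e3 e5 - 14/75*e3 e4 e5
(3/5*e4) R2 = 9/4*e1 - 11/30*e3 + 52/5*e4 + 14/25*e5 + 27/4*e1 e2 e4 + 13/20*e1 e3 e4 - 12/25*e1 e4 e5 + 11/10*e2 e3 e4 + 42/25*e2 e4 e5 + 6/25*e3 e4 e5
Summing the partial products and collecting blades:
Answer: 3863/240*e1 - 661/30*e2 + 97/120*e3 + 185/18*e4 + 199/50*e5 + 173/48*e1 e2 e3 + 183/16*e1 e2 e4 + e1 e2 e5 - 1/10*e1 e3 e4 - 4/25*e1 e3 e5 - 12/25*e1 e4 e5 + 671/360*e2 e3 e4 + 53/50*e2 e3 e5 + 427/150*e2 e4 e5 + 4/75*e3 e4 e5
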